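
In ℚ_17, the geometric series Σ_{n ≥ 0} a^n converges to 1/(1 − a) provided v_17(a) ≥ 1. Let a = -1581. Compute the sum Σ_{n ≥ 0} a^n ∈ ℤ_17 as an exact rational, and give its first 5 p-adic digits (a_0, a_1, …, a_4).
Σ a^n = 1/(1 − a) = 1/1582;  first 5 digits = (1, 9, 7, 13, 7)

v_17(a) = 1 ≥ 1, so the series converges in ℤ_17 to 1/(1 − a) = 1/(1 − (-1581)) = 1/1582. Expand this rational in ℤ_17: compute digits iteratively via d_i = x_i mod 17, x_{i+1} = (x_i − d_i)/17. The first 5 digits are (1, 9, 7, 13, 7).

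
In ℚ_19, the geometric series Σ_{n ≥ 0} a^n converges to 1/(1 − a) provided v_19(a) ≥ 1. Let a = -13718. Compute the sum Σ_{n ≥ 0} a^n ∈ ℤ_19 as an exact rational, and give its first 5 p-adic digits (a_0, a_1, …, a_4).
Σ a^n = 1/(1 − a) = 1/13719;  first 5 digits = (1, 0, 0, 17, 18)

v_19(a) = 3 ≥ 1, so the series converges in ℤ_19 to 1/(1 − a) = 1/(1 − (-13718)) = 1/13719. Expand this rational in ℤ_19: compute digits iteratively via d_i = x_i mod 19, x_{i+1} = (x_i − d_i)/19. The first 5 digits are (1, 0, 0, 17, 18).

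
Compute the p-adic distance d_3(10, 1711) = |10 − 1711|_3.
d_3(10, 1711) = 1/243

Step 1 — x − y = 10 − 1711 = -1701. Step 2 — v_3(-1701) = 5 (factor: -1701 = −(3^5 · 7); the sign does not affect v_p). Step 3 — |x − y|_3 = 3^{-5} = 1/243.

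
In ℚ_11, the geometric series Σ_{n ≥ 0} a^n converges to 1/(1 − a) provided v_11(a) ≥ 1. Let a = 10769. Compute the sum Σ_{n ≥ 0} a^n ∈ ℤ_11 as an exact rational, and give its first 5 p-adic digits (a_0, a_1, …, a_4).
Σ a^n = 1/(1 − a) = -1/10768;  first 5 digits = (1, 0, 1, 8, 1)

v_11(a) = 2 ≥ 1, so the series converges in ℤ_11 to 1/(1 − a) = 1/(1 − 10769) = -1/10768. Expand this rational in ℤ_11: compute digits iteratively via d_i = x_i mod 11, x_{i+1} = (x_i − d_i)/11. The first 5 digits are (1, 0, 1, 8, 1).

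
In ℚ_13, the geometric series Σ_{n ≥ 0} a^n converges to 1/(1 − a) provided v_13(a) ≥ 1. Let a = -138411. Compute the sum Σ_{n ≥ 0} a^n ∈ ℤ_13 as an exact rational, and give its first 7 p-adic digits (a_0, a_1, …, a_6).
Σ a^n = 1/(1 − a) = 1/138412;  first 7 digits = (1, 0, 0, 2, 8, 12, 3)

v_13(a) = 3 ≥ 1, so the series converges in ℤ_13 to 1/(1 − a) = 1/(1 − (-138411)) = 1/138412. Expand this rational in ℤ_13: compute digits iteratively via d_i = x_i mod 13, x_{i+1} = (x_i − d_i)/13. The first 7 digits are (1, 0, 0, 2, 8, 12, 3).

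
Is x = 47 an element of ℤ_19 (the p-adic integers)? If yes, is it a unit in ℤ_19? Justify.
x ∈ ℤ_19^× (unit); v_19(x) = 0

ℤ_19 = {x ∈ ℚ_19 : v_19(x) ≥ 0} and ℤ_19^× = {x ∈ ℤ_19 : v_19(x) = 0}. Here v_19(47) = v_19(num) − v_19(den) = 0; compare against these criteria.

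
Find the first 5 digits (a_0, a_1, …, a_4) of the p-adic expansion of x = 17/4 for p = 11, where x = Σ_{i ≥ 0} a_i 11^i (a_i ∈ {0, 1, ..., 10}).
(a_0, …, a_4) = (7, 8, 2, 8, 2)

v_11(17/4) = 0 (numerator and denominator both coprime to 11), so x ∈ ℤ_11^×. Compute digits iteratively via a_i = x_i mod 11, x_{i+1} = (x_i − a_i)/11, with x_0 = x:
  x_0 = 17/4;  a_0 = 7;  x_1 = (x_0 − 7)/11 = -1/4
  x_1 = -1/4;  a_1 = 8;  x_2 = (x_1 − 8)/11 = -3/4
  x_2 = -3/4;  a_2 = 2;  x_3 = (x_2 − 2)/11 = -1/4
  x_3 = -1/4;  a_3 = 8;  x_4 = (x_3 − 8)/11 = -3/4
  x_4 = -3/4;  a_4 = 2;  x_5 = (x_4 − 2)/11 = -1/4
Digits: (7, 8, 2, 8, 2).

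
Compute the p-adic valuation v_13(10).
v_13(10) = 0

v_13(n) is the largest exponent k such that 13^k divides n. Factor out: 10 = 13^0 · 10. (Sign doesn't affect v_p.) So v_13(10) = 0.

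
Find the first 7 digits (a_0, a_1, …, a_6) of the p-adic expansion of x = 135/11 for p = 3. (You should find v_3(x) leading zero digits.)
(a_0, …, a_6) = (0, 0, 0, 1, 2, 2, 1)

v_3(135/11) = 3, so a_0 = ... = a_2 = 0. Factor out: x = 3^3 · u with u = 5/11 a unit in ℤ_3. Expand u iteratively via a_{v+i} = u_i mod 3, u_{i+1} = (u_i − a_{v+i})/3:
  u_0 = 5/11;  a_3 = 1;  u_1 = (u_0 − 1)/3 = -2/11
  u_1 = -2/11;  a_4 = 2;  u_2 = (u_1 − 2)/3 = -8/11
  u_2 = -8/11;  a_5 = 2;  u_3 = (u_2 − 2)/3 = -10/11
  u_3 = -10/11;  a_6 = 1;  u_4 = (u_3 − 1)/3 = -7/11
Digits: (0, 0, 0, 1, 2, 2, 1).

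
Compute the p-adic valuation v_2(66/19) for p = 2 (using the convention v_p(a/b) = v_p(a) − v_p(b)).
v_2(66/19) = 1

Factor powers of 2 from the numerator and denominator of the reduced fraction: 66 = 2^1 · 33 and 19 = 2^0 · 19. Apply v_p(a/b) = v_p(a) − v_p(b): v_2(66/19) = 1 − 0 = 1.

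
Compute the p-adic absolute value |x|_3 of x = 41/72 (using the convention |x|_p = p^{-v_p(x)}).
|41/72|_3 = 9

Step 1 — compute v_3(x) by factoring powers of 3 out of the numerator and denominator: v_3(41/72) = -2. Step 2 — apply |x|_p = p^{-v_p(x)} = 3^{2} = 9.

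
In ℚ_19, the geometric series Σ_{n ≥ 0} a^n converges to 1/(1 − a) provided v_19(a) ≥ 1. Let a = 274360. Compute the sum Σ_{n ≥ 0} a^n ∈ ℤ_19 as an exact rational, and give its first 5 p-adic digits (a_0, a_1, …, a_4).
Σ a^n = 1/(1 − a) = -1/274359;  first 5 digits = (1, 0, 0, 2, 2)

v_19(a) = 3 ≥ 1, so the series converges in ℤ_19 to 1/(1 − a) = 1/(1 − 274360) = -1/274359. Expand this rational in ℤ_19: compute digits iteratively via d_i = x_i mod 19, x_{i+1} = (x_i − d_i)/19. The first 5 digits are (1, 0, 0, 2, 2).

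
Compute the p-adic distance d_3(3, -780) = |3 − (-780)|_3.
d_3(3, -780) = 1/27

Step 1 — x − y = 3 − (-780) = 783. Step 2 — v_3(783) = 3 (factor: 783 = (3^3 · 29); the sign does not affect v_p). Step 3 — |x − y|_3 = 3^{-3} = 1/27.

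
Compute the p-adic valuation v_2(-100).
v_2(-100) = 2

v_2(n) is the largest exponent k such that 2^k divides n. Factor out: -100 = -2^2 · 25. (Sign doesn't affect v_p.) So v_2(-100) = 2.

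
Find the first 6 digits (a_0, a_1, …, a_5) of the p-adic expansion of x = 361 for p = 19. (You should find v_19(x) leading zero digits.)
(a_0, …, a_5) = (0, 0, 1, 0, 0, 0)

v_19(361) = 2, so a_0 = ... = a_1 = 0. Factor out: x = 19^2 · u with u = 1 a unit in ℤ_19. Expand u iteratively via a_{v+i} = u_i mod 19, u_{i+1} = (u_i − a_{v+i})/19:
  u_0 = 1;  a_2 = 1;  u_1 = (u_0 − 1)/19 = 0
  u_1 = 0;  a_3 = 0;  u_2 = (u_1 − 0)/19 = 0
  u_2 = 0;  a_4 = 0;  u_3 = (u_2 − 0)/19 = 0
  u_3 = 0;  a_5 = 0;  u_4 = (u_3 − 0)/19 = 0
Digits: (0, 0, 1, 0, 0, 0).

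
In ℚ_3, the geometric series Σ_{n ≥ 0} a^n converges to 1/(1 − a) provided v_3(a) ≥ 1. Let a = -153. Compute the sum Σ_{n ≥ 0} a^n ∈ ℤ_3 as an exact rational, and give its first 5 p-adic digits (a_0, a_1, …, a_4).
Σ a^n = 1/(1 − a) = 1/154;  first 5 digits = (1, 0, 1, 0, 2)

v_3(a) = 2 ≥ 1, so the series converges in ℤ_3 to 1/(1 − a) = 1/(1 − (-153)) = 1/154. Expand this rational in ℤ_3: compute digits iteratively via d_i = x_i mod 3, x_{i+1} = (x_i − d_i)/3. The first 5 digits are (1, 0, 1, 0, 2).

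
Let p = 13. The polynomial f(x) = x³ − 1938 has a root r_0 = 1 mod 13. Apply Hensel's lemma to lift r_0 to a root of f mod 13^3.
r_2 = 703 (mod 2197)

Hensel: r_{i+1} = r_i − f(r_i)/f′(r_i) mod 13^{i+2}, where f′(x) = 3x². Iterate:
  r_0 = 1 (mod 13)
  r_1 = 27 (mod 169)
  r_2 = 703 (mod 2197)
Final: r = 703 with f(r) ≡ 0 mod 13^3.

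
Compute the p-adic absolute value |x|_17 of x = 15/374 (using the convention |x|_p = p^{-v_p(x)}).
|15/374|_17 = 17

Step 1 — compute v_17(x) by factoring powers of 17 out of the numerator and denominator: v_17(15/374) = -1. Step 2 — apply |x|_p = p^{-v_p(x)} = 17^{1} = 17.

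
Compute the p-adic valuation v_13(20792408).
v_13(20792408) = 5

v_13(n) is the largest exponent k such that 13^k divides n. Factor out: 20792408 = 13^5 · 56. (Sign doesn't affect v_p.) So v_13(20792408) = 5.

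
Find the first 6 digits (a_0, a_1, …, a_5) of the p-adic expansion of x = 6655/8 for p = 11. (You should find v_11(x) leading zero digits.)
(a_0, …, a_5) = (0, 0, 0, 2, 4, 1)

v_11(6655/8) = 3, so a_0 = ... = a_2 = 0. Factor out: x = 11^3 · u with u = 5/8 a unit in ℤ_11. Expand u iteratively via a_{v+i} = u_i mod 11, u_{i+1} = (u_i − a_{v+i})/11:
  u_0 = 5/8;  a_3 = 2;  u_1 = (u_0 − 2)/11 = -1/8
  u_1 = -1/8;  a_4 = 4;  u_2 = (u_1 − 4)/11 = -3/8
  u_2 = -3/8;  a_5 = 1;  u_3 = (u_2 − 1)/11 = -1/8
Digits: (0, 0, 0, 2, 4, 1).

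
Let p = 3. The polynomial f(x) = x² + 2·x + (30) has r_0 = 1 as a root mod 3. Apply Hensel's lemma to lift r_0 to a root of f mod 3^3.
r_2 = 4 (mod 27)

Hensel: r_{i+1} = r_i − f(r_i)·(f′(r_i))^{-1} mod 3^{i+2}, f′(x) = 2x + 2. Iterate:
  r_0 = 1 (mod 3)
  r_1 = 4 (mod 9)
  r_2 = 4 (mod 27)
Final: r = 4 satisfies f(r) ≡ 0 mod 3^3.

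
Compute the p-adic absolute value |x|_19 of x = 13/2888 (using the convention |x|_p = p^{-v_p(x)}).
|13/2888|_19 = 361

Step 1 — compute v_19(x) by factoring powers of 19 out of the numerator and denominator: v_19(13/2888) = -2. Step 2 — apply |x|_p = p^{-v_p(x)} = 19^{2} = 361.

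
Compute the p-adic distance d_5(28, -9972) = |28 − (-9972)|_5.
d_5(28, -9972) = 1/625

Step 1 — x − y = 28 − (-9972) = 10000. Step 2 — v_5(10000) = 4 (factor: 10000 = (5^4 · 16); the sign does not affect v_p). Step 3 — |x − y|_5 = 5^{-4} = 1/625.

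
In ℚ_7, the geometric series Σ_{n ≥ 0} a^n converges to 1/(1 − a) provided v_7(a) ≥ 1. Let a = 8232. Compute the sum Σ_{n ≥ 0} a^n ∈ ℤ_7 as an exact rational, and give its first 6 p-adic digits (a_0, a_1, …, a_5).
Σ a^n = 1/(1 − a) = -1/8231;  first 6 digits = (1, 0, 0, 3, 3, 0)

v_7(a) = 3 ≥ 1, so the series converges in ℤ_7 to 1/(1 − a) = 1/(1 − 8232) = -1/8231. Expand this rational in ℤ_7: compute digits iteratively via d_i = x_i mod 7, x_{i+1} = (x_i − d_i)/7. The first 6 digits are (1, 0, 0, 3, 3, 0).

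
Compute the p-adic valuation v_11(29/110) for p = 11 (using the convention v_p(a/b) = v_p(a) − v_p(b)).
v_11(29/110) = -1

Factor powers of 11 from the numerator and denominator of the reduced fraction: 29 = 11^0 · 29 and 110 = 11^1 · 10. Apply v_p(a/b) = v_p(a) − v_p(b): v_11(29/110) = 0 − 1 = -1.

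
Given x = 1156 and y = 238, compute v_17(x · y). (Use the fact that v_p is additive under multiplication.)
v_17(275128) = 3

v_p(x) = 2 (factor: 1156 = 17^2 · 4); v_p(y) = 1 (factor: 238 = 17^1 · 14). Additivity: v_p(xy) = v_p(x) + v_p(y) = 2 + 1 = 3. (Direct check: xy = 275128 = 17^3 · (56).)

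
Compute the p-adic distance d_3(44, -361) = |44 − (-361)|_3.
d_3(44, -361) = 1/81

Step 1 — x − y = 44 − (-361) = 405. Step 2 — v_3(405) = 4 (factor: 405 = (3^4 · 5); the sign does not affect v_p). Step 3 — |x − y|_3 = 3^{-4} = 1/81.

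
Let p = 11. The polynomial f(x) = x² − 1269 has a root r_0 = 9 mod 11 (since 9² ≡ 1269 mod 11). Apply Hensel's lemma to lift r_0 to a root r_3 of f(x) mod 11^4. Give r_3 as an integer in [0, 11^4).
r_3 = 6488 (mod 14641)

Hensel's recurrence: r_{i+1} = r_i − f(r_i)·(f′(r_i))^{-1} mod 11^{i+2}, with f′(x) = 2x. Iterate:
  r_0 = 9 (mod 11)
  r_1 = 75 (mod 121)
  r_2 = 1164 (mod 1331)
  r_3 = 6488 (mod 14641)
Final: r_3 = 6488, and one checks f(r_3) ≡ 0 mod 11^4.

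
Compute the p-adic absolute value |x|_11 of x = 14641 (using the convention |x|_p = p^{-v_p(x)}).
|14641|_11 = 1/14641

Step 1 — compute v_11(x) by factoring powers of 11 out of the numerator and denominator: v_11(14641) = 4. Step 2 — apply |x|_p = p^{-v_p(x)} = 11^{-4} = 1/14641.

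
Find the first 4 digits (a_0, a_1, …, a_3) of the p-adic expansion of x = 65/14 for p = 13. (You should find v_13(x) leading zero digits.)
(a_0, …, a_3) = (0, 5, 8, 4)

v_13(65/14) = 1, so a_0 = ... = a_0 = 0. Factor out: x = 13^1 · u with u = 5/14 a unit in ℤ_13. Expand u iteratively via a_{v+i} = u_i mod 13, u_{i+1} = (u_i − a_{v+i})/13:
  u_0 = 5/14;  a_1 = 5;  u_1 = (u_0 − 5)/13 = -5/14
  u_1 = -5/14;  a_2 = 8;  u_2 = (u_1 − 8)/13 = -9/14
  u_2 = -9/14;  a_3 = 4;  u_3 = (u_2 − 4)/13 = -5/14
Digits: (0, 5, 8, 4).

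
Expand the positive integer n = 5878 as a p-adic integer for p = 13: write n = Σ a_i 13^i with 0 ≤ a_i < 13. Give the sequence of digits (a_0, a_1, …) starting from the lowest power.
(a_0, a_1, …) = (2, 10, 8, 2)

Repeated division by 13 gives the digits low-to-high: 5878 = 2 + 10·13^1 + 8·13^2 + 2·13^3. Digit sequence: (2, 10, 8, 2).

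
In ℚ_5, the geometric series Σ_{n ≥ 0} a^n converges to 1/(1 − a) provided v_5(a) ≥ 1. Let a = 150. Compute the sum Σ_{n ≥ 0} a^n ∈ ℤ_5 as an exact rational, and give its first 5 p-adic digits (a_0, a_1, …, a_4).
Σ a^n = 1/(1 − a) = -1/149;  first 5 digits = (1, 0, 1, 1, 1)

v_5(a) = 2 ≥ 1, so the series converges in ℤ_5 to 1/(1 − a) = 1/(1 − 150) = -1/149. Expand this rational in ℤ_5: compute digits iteratively via d_i = x_i mod 5, x_{i+1} = (x_i − d_i)/5. The first 5 digits are (1, 0, 1, 1, 1).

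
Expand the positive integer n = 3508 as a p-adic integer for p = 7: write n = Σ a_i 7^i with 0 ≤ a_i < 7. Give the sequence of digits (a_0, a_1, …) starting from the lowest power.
(a_0, a_1, …) = (1, 4, 1, 3, 1)

Repeated division by 7 gives the digits low-to-high: 3508 = 1 + 4·7^1 + 1·7^2 + 3·7^3 + 1·7^4. Digit sequence: (1, 4, 1, 3, 1).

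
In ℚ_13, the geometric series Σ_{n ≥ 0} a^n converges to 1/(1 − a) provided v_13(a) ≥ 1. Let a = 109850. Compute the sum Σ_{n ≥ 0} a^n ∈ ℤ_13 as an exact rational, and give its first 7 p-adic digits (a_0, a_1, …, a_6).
Σ a^n = 1/(1 − a) = -1/109849;  first 7 digits = (1, 0, 0, 11, 3, 0, 4)

v_13(a) = 3 ≥ 1, so the series converges in ℤ_13 to 1/(1 − a) = 1/(1 − 109850) = -1/109849. Expand this rational in ℤ_13: compute digits iteratively via d_i = x_i mod 13, x_{i+1} = (x_i − d_i)/13. The first 7 digits are (1, 0, 0, 11, 3, 0, 4).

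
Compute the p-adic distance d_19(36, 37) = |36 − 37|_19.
d_19(36, 37) = 1

Step 1 — x − y = 36 − 37 = -1. Step 2 — v_19(-1) = 0 (factor: -1 = −(19^0 · 1); the sign does not affect v_p). Step 3 — |x − y|_19 = 19^{0} = 1.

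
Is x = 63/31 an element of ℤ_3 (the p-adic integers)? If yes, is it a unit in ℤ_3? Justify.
x ∈ ℤ_3 but not a unit; v_3(x) = 2 > 0

ℤ_3 = {x ∈ ℚ_3 : v_3(x) ≥ 0} and ℤ_3^× = {x ∈ ℤ_3 : v_3(x) = 0}. Here v_3(63/31) = v_3(num) − v_3(den) = 2; compare against these criteria.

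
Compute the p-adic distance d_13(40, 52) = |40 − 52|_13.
d_13(40, 52) = 1

Step 1 — x − y = 40 − 52 = -12. Step 2 — v_13(-12) = 0 (factor: -12 = −(13^0 · 12); the sign does not affect v_p). Step 3 — |x − y|_13 = 13^{0} = 1.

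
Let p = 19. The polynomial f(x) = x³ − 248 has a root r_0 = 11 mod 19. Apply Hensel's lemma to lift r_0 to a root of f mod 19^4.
r_3 = 64630 (mod 130321)

Hensel: r_{i+1} = r_i − f(r_i)/f′(r_i) mod 19^{i+2}, where f′(x) = 3x². Iterate:
  r_0 = 11 (mod 19)
  r_1 = 11 (mod 361)
  r_2 = 2899 (mod 6859)
  r_3 = 64630 (mod 130321)
Final: r = 64630 with f(r) ≡ 0 mod 19^4.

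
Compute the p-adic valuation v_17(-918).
v_17(-918) = 1

v_17(n) is the largest exponent k such that 17^k divides n. Factor out: -918 = -17^1 · 54. (Sign doesn't affect v_p.) So v_17(-918) = 1.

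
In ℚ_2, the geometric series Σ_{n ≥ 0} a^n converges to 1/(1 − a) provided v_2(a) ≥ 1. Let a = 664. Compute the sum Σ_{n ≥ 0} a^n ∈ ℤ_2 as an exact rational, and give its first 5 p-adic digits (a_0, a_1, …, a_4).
Σ a^n = 1/(1 − a) = -1/663;  first 5 digits = (1, 0, 0, 1, 1)

v_2(a) = 3 ≥ 1, so the series converges in ℤ_2 to 1/(1 − a) = 1/(1 − 664) = -1/663. Expand this rational in ℤ_2: compute digits iteratively via d_i = x_i mod 2, x_{i+1} = (x_i − d_i)/2. The first 5 digits are (1, 0, 0, 1, 1).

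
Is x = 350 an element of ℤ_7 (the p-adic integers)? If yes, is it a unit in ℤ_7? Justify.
x ∈ ℤ_7 but not a unit; v_7(x) = 1 > 0

ℤ_7 = {x ∈ ℚ_7 : v_7(x) ≥ 0} and ℤ_7^× = {x ∈ ℤ_7 : v_7(x) = 0}. Here v_7(350) = v_7(num) − v_7(den) = 1; compare against these criteria.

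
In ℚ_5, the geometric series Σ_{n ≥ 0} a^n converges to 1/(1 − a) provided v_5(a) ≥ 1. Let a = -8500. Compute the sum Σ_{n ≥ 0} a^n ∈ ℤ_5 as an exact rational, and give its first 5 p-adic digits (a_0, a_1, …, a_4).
Σ a^n = 1/(1 − a) = 1/8501;  first 5 digits = (1, 0, 0, 2, 1)

v_5(a) = 3 ≥ 1, so the series converges in ℤ_5 to 1/(1 − a) = 1/(1 − (-8500)) = 1/8501. Expand this rational in ℤ_5: compute digits iteratively via d_i = x_i mod 5, x_{i+1} = (x_i − d_i)/5. The first 5 digits are (1, 0, 0, 2, 1).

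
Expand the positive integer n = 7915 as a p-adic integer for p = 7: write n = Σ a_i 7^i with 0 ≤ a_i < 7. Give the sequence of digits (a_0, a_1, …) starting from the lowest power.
(a_0, a_1, …) = (5, 3, 0, 2, 3)

Repeated division by 7 gives the digits low-to-high: 7915 = 5 + 3·7^1 + 2·7^3 + 3·7^4. Digit sequence: (5, 3, 0, 2, 3).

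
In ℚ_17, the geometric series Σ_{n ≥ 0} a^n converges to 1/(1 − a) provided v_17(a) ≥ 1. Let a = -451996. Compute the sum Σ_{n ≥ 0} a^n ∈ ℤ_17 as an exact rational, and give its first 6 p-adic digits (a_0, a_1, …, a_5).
Σ a^n = 1/(1 − a) = 1/451997;  first 6 digits = (1, 0, 0, 10, 11, 16)

v_17(a) = 3 ≥ 1, so the series converges in ℤ_17 to 1/(1 − a) = 1/(1 − (-451996)) = 1/451997. Expand this rational in ℤ_17: compute digits iteratively via d_i = x_i mod 17, x_{i+1} = (x_i − d_i)/17. The first 6 digits are (1, 0, 0, 10, 11, 16).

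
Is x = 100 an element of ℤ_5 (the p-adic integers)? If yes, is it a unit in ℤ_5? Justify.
x ∈ ℤ_5 but not a unit; v_5(x) = 2 > 0

ℤ_5 = {x ∈ ℚ_5 : v_5(x) ≥ 0} and ℤ_5^× = {x ∈ ℤ_5 : v_5(x) = 0}. Here v_5(100) = v_5(num) − v_5(den) = 2; compare against these criteria.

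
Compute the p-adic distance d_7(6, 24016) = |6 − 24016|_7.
d_7(6, 24016) = 1/2401

Step 1 — x − y = 6 − 24016 = -24010. Step 2 — v_7(-24010) = 4 (factor: -24010 = −(7^4 · 10); the sign does not affect v_p). Step 3 — |x − y|_7 = 7^{-4} = 1/2401.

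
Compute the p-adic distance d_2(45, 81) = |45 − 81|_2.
d_2(45, 81) = 1/4

Step 1 — x − y = 45 − 81 = -36. Step 2 — v_2(-36) = 2 (factor: -36 = −(2^2 · 9); the sign does not affect v_p). Step 3 — |x − y|_2 = 2^{-2} = 1/4.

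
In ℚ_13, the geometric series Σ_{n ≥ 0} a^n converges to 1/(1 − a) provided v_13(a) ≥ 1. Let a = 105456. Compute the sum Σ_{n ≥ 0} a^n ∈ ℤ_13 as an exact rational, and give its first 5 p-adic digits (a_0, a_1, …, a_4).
Σ a^n = 1/(1 − a) = -1/105455;  first 5 digits = (1, 0, 0, 9, 3)

v_13(a) = 3 ≥ 1, so the series converges in ℤ_13 to 1/(1 − a) = 1/(1 − 105456) = -1/105455. Expand this rational in ℤ_13: compute digits iteratively via d_i = x_i mod 13, x_{i+1} = (x_i − d_i)/13. The first 5 digits are (1, 0, 0, 9, 3).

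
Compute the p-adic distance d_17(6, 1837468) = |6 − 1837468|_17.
d_17(6, 1837468) = 1/83521

Step 1 — x − y = 6 − 1837468 = -1837462. Step 2 — v_17(-1837462) = 4 (factor: -1837462 = −(17^4 · 22); the sign does not affect v_p). Step 3 — |x − y|_17 = 17^{-4} = 1/83521.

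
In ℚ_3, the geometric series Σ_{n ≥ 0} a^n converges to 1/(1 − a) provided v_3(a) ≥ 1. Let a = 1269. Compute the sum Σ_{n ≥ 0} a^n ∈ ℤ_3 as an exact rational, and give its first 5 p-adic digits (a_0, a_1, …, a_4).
Σ a^n = 1/(1 − a) = -1/1268;  first 5 digits = (1, 0, 0, 2, 0)

v_3(a) = 3 ≥ 1, so the series converges in ℤ_3 to 1/(1 − a) = 1/(1 − 1269) = -1/1268. Expand this rational in ℤ_3: compute digits iteratively via d_i = x_i mod 3, x_{i+1} = (x_i − d_i)/3. The first 5 digits are (1, 0, 0, 2, 0).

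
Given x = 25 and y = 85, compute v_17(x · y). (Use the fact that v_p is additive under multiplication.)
v_17(2125) = 1

v_p(x) = 0 (factor: 25 = 17^0 · 25); v_p(y) = 1 (factor: 85 = 17^1 · 5). Additivity: v_p(xy) = v_p(x) + v_p(y) = 0 + 1 = 1. (Direct check: xy = 2125 = 17^1 · (125).)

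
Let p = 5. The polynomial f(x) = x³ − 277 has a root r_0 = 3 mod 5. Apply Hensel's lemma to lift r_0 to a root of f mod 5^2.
r_1 = 3 (mod 25)

Hensel: r_{i+1} = r_i − f(r_i)/f′(r_i) mod 5^{i+2}, where f′(x) = 3x². Iterate:
  r_0 = 3 (mod 5)
  r_1 = 3 (mod 25)
Final: r = 3 with f(r) ≡ 0 mod 5^2.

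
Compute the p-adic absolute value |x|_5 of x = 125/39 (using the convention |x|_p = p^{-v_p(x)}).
|125/39|_5 = 1/125

Step 1 — compute v_5(x) by factoring powers of 5 out of the numerator and denominator: v_5(125/39) = 3. Step 2 — apply |x|_p = p^{-v_p(x)} = 5^{-3} = 1/125.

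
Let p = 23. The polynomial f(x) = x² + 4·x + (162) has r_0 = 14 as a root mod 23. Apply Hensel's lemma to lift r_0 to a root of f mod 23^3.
r_2 = 5258 (mod 12167)

Hensel: r_{i+1} = r_i − f(r_i)·(f′(r_i))^{-1} mod 23^{i+2}, f′(x) = 2x + 4. Iterate:
  r_0 = 14 (mod 23)
  r_1 = 497 (mod 529)
  r_2 = 5258 (mod 12167)
Final: r = 5258 satisfies f(r) ≡ 0 mod 23^3.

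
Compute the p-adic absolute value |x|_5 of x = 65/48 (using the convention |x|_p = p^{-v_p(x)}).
|65/48|_5 = 1/5

Step 1 — compute v_5(x) by factoring powers of 5 out of the numerator and denominator: v_5(65/48) = 1. Step 2 — apply |x|_p = p^{-v_p(x)} = 5^{-1} = 1/5.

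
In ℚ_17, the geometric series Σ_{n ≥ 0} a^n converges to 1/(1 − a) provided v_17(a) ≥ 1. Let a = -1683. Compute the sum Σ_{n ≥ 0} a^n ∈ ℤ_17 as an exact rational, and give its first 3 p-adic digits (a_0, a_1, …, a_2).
Σ a^n = 1/(1 − a) = 1/1684;  first 3 digits = (1, 3, 3)

v_17(a) = 1 ≥ 1, so the series converges in ℤ_17 to 1/(1 − a) = 1/(1 − (-1683)) = 1/1684. Expand this rational in ℤ_17: compute digits iteratively via d_i = x_i mod 17, x_{i+1} = (x_i − d_i)/17. The first 3 digits are (1, 3, 3).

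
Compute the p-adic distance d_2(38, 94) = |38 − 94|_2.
d_2(38, 94) = 1/8

Step 1 — x − y = 38 − 94 = -56. Step 2 — v_2(-56) = 3 (factor: -56 = −(2^3 · 7); the sign does not affect v_p). Step 3 — |x − y|_2 = 2^{-3} = 1/8.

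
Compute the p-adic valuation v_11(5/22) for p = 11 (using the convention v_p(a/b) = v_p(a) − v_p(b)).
v_11(5/22) = -1

Factor powers of 11 from the numerator and denominator of the reduced fraction: 5 = 11^0 · 5 and 22 = 11^1 · 2. Apply v_p(a/b) = v_p(a) − v_p(b): v_11(5/22) = 0 − 1 = -1.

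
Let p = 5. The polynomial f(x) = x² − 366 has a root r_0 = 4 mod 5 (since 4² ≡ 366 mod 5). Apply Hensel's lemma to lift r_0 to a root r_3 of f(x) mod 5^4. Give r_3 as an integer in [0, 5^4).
r_3 = 204 (mod 625)

Hensel's recurrence: r_{i+1} = r_i − f(r_i)·(f′(r_i))^{-1} mod 5^{i+2}, with f′(x) = 2x. Iterate:
  r_0 = 4 (mod 5)
  r_1 = 4 (mod 25)
  r_2 = 79 (mod 125)
  r_3 = 204 (mod 625)
Final: r_3 = 204, and one checks f(r_3) ≡ 0 mod 5^4.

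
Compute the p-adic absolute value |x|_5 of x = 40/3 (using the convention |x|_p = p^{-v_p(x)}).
|40/3|_5 = 1/5

Step 1 — compute v_5(x) by factoring powers of 5 out of the numerator and denominator: v_5(40/3) = 1. Step 2 — apply |x|_p = p^{-v_p(x)} = 5^{-1} = 1/5.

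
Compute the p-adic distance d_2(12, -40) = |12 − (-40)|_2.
d_2(12, -40) = 1/4

Step 1 — x − y = 12 − (-40) = 52. Step 2 — v_2(52) = 2 (factor: 52 = (2^2 · 13); the sign does not affect v_p). Step 3 — |x − y|_2 = 2^{-2} = 1/4.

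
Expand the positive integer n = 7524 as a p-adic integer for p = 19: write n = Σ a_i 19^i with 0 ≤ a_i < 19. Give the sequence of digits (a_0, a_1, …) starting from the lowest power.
(a_0, a_1, …) = (0, 16, 1, 1)

Repeated division by 19 gives the digits low-to-high: 7524 = 16·19^1 + 1·19^2 + 1·19^3. Digit sequence: (0, 16, 1, 1).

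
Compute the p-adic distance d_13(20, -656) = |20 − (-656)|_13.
d_13(20, -656) = 1/169

Step 1 — x − y = 20 − (-656) = 676. Step 2 — v_13(676) = 2 (factor: 676 = (13^2 · 4); the sign does not affect v_p). Step 3 — |x − y|_13 = 13^{-2} = 1/169.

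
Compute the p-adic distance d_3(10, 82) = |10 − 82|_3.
d_3(10, 82) = 1/9

Step 1 — x − y = 10 − 82 = -72. Step 2 — v_3(-72) = 2 (factor: -72 = −(3^2 · 8); the sign does not affect v_p). Step 3 — |x − y|_3 = 3^{-2} = 1/9.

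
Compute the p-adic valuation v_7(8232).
v_7(8232) = 3

v_7(n) is the largest exponent k such that 7^k divides n. Factor out: 8232 = 7^3 · 24. (Sign doesn't affect v_p.) So v_7(8232) = 3.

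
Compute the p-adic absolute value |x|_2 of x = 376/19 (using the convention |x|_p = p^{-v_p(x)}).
|376/19|_2 = 1/8

Step 1 — compute v_2(x) by factoring powers of 2 out of the numerator and denominator: v_2(376/19) = 3. Step 2 — apply |x|_p = p^{-v_p(x)} = 2^{-3} = 1/8.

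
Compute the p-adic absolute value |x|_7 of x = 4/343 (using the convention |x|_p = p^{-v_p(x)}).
|4/343|_7 = 343

Step 1 — compute v_7(x) by factoring powers of 7 out of the numerator and denominator: v_7(4/343) = -3. Step 2 — apply |x|_p = p^{-v_p(x)} = 7^{3} = 343.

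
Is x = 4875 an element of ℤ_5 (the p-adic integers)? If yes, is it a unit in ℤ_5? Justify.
x ∈ ℤ_5 but not a unit; v_5(x) = 3 > 0

ℤ_5 = {x ∈ ℚ_5 : v_5(x) ≥ 0} and ℤ_5^× = {x ∈ ℤ_5 : v_5(x) = 0}. Here v_5(4875) = v_5(num) − v_5(den) = 3; compare against these criteria.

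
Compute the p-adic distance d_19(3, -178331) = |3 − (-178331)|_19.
d_19(3, -178331) = 1/6859

Step 1 — x − y = 3 − (-178331) = 178334. Step 2 — v_19(178334) = 3 (factor: 178334 = (19^3 · 26); the sign does not affect v_p). Step 3 — |x − y|_19 = 19^{-3} = 1/6859.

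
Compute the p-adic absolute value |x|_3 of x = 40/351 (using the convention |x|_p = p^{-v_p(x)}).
|40/351|_3 = 27

Step 1 — compute v_3(x) by factoring powers of 3 out of the numerator and denominator: v_3(40/351) = -3. Step 2 — apply |x|_p = p^{-v_p(x)} = 3^{3} = 27.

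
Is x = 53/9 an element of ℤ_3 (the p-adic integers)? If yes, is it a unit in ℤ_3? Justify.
x ∉ ℤ_3 (v_3(x) = -2 < 0)

ℤ_3 = {x ∈ ℚ_3 : v_3(x) ≥ 0} and ℤ_3^× = {x ∈ ℤ_3 : v_3(x) = 0}. Here v_3(53/9) = v_3(num) − v_3(den) = -2; compare against these criteria.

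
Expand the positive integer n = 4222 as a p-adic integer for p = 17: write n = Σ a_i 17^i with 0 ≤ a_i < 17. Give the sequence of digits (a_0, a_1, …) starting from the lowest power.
(a_0, a_1, …) = (6, 10, 14)

Repeated division by 17 gives the digits low-to-high: 4222 = 6 + 10·17^1 + 14·17^2. Digit sequence: (6, 10, 14).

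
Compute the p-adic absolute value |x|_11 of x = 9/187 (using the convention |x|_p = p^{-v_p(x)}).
|9/187|_11 = 11

Step 1 — compute v_11(x) by factoring powers of 11 out of the numerator and denominator: v_11(9/187) = -1. Step 2 — apply |x|_p = p^{-v_p(x)} = 11^{1} = 11.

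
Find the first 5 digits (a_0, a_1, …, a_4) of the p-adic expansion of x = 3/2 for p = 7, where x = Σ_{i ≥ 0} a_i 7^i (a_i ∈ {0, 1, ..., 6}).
(a_0, …, a_4) = (5, 3, 3, 3, 3)

v_7(3/2) = 0 (numerator and denominator both coprime to 7), so x ∈ ℤ_7^×. Compute digits iteratively via a_i = x_i mod 7, x_{i+1} = (x_i − a_i)/7, with x_0 = x:
  x_0 = 3/2;  a_0 = 5;  x_1 = (x_0 − 5)/7 = -1/2
  x_1 = -1/2;  a_1 = 3;  x_2 = (x_1 − 3)/7 = -1/2
  x_2 = -1/2;  a_2 = 3;  x_3 = (x_2 − 3)/7 = -1/2
  x_3 = -1/2;  a_3 = 3;  x_4 = (x_3 − 3)/7 = -1/2
  x_4 = -1/2;  a_4 = 3;  x_5 = (x_4 − 3)/7 = -1/2
Digits: (5, 3, 3, 3, 3).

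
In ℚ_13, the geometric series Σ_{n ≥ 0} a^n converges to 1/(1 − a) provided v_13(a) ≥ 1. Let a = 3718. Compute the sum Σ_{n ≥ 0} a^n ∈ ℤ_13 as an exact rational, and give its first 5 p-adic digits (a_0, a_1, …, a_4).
Σ a^n = 1/(1 − a) = -1/3717;  first 5 digits = (1, 0, 9, 1, 3)

v_13(a) = 2 ≥ 1, so the series converges in ℤ_13 to 1/(1 − a) = 1/(1 − 3718) = -1/3717. Expand this rational in ℤ_13: compute digits iteratively via d_i = x_i mod 13, x_{i+1} = (x_i − d_i)/13. The first 5 digits are (1, 0, 9, 1, 3).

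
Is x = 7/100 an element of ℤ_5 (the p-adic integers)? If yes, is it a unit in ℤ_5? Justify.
x ∉ ℤ_5 (v_5(x) = -2 < 0)

ℤ_5 = {x ∈ ℚ_5 : v_5(x) ≥ 0} and ℤ_5^× = {x ∈ ℤ_5 : v_5(x) = 0}. Here v_5(7/100) = v_5(num) − v_5(den) = -2; compare against these criteria.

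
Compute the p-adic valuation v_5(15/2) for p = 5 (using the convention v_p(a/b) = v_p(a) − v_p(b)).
v_5(15/2) = 1

Factor powers of 5 from the numerator and denominator of the reduced fraction: 15 = 5^1 · 3 and 2 = 5^0 · 2. Apply v_p(a/b) = v_p(a) − v_p(b): v_5(15/2) = 1 − 0 = 1.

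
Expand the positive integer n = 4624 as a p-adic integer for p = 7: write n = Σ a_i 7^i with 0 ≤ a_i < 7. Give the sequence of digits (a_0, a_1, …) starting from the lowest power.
(a_0, a_1, …) = (4, 2, 3, 6, 1)

Repeated division by 7 gives the digits low-to-high: 4624 = 4 + 2·7^1 + 3·7^2 + 6·7^3 + 1·7^4. Digit sequence: (4, 2, 3, 6, 1).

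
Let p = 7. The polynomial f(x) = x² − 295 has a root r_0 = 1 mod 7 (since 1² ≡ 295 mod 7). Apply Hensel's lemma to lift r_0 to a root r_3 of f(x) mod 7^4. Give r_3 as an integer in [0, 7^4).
r_3 = 148 (mod 2401)

Hensel's recurrence: r_{i+1} = r_i − f(r_i)·(f′(r_i))^{-1} mod 7^{i+2}, with f′(x) = 2x. Iterate:
  r_0 = 1 (mod 7)
  r_1 = 1 (mod 49)
  r_2 = 148 (mod 343)
  r_3 = 148 (mod 2401)
Final: r_3 = 148, and one checks f(r_3) ≡ 0 mod 7^4.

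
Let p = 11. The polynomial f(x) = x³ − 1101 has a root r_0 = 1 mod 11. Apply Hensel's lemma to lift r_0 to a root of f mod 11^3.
r_2 = 650 (mod 1331)

Hensel: r_{i+1} = r_i − f(r_i)/f′(r_i) mod 11^{i+2}, where f′(x) = 3x². Iterate:
  r_0 = 1 (mod 11)
  r_1 = 45 (mod 121)
  r_2 = 650 (mod 1331)
Final: r = 650 with f(r) ≡ 0 mod 11^3.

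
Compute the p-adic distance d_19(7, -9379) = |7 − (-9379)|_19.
d_19(7, -9379) = 1/361

Step 1 — x − y = 7 − (-9379) = 9386. Step 2 — v_19(9386) = 2 (factor: 9386 = (19^2 · 26); the sign does not affect v_p). Step 3 — |x − y|_19 = 19^{-2} = 1/361.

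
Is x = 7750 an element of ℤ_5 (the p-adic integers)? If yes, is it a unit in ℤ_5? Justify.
x ∈ ℤ_5 but not a unit; v_5(x) = 3 > 0

ℤ_5 = {x ∈ ℚ_5 : v_5(x) ≥ 0} and ℤ_5^× = {x ∈ ℤ_5 : v_5(x) = 0}. Here v_5(7750) = v_5(num) − v_5(den) = 3; compare against these criteria.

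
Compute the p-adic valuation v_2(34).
v_2(34) = 1

v_2(n) is the largest exponent k such that 2^k divides n. Factor out: 34 = 2^1 · 17. (Sign doesn't affect v_p.) So v_2(34) = 1.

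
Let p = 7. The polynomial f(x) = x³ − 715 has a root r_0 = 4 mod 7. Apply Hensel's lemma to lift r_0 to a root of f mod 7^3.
r_2 = 333 (mod 343)

Hensel: r_{i+1} = r_i − f(r_i)/f′(r_i) mod 7^{i+2}, where f′(x) = 3x². Iterate:
  r_0 = 4 (mod 7)
  r_1 = 39 (mod 49)
  r_2 = 333 (mod 343)
Final: r = 333 with f(r) ≡ 0 mod 7^3.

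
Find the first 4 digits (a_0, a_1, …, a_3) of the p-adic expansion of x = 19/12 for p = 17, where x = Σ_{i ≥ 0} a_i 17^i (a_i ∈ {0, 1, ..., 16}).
(a_0, …, a_3) = (3, 7, 1, 7)

v_17(19/12) = 0 (numerator and denominator both coprime to 17), so x ∈ ℤ_17^×. Compute digits iteratively via a_i = x_i mod 17, x_{i+1} = (x_i − a_i)/17, with x_0 = x:
  x_0 = 19/12;  a_0 = 3;  x_1 = (x_0 − 3)/17 = -1/12
  x_1 = -1/12;  a_1 = 7;  x_2 = (x_1 − 7)/17 = -5/12
  x_2 = -5/12;  a_2 = 1;  x_3 = (x_2 − 1)/17 = -1/12
  x_3 = -1/12;  a_3 = 7;  x_4 = (x_3 − 7)/17 = -5/12
Digits: (3, 7, 1, 7).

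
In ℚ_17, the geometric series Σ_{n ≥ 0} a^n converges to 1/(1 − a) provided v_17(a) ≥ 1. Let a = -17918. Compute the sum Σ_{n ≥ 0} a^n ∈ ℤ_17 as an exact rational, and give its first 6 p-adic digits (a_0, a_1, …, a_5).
Σ a^n = 1/(1 − a) = 1/17919;  first 6 digits = (1, 0, 6, 13, 1, 5)

v_17(a) = 2 ≥ 1, so the series converges in ℤ_17 to 1/(1 − a) = 1/(1 − (-17918)) = 1/17919. Expand this rational in ℤ_17: compute digits iteratively via d_i = x_i mod 17, x_{i+1} = (x_i − d_i)/17. The first 6 digits are (1, 0, 6, 13, 1, 5).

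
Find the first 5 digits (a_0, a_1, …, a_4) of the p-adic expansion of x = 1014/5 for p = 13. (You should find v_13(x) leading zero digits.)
(a_0, …, a_4) = (0, 0, 9, 2, 5)

v_13(1014/5) = 2, so a_0 = ... = a_1 = 0. Factor out: x = 13^2 · u with u = 6/5 a unit in ℤ_13. Expand u iteratively via a_{v+i} = u_i mod 13, u_{i+1} = (u_i − a_{v+i})/13:
  u_0 = 6/5;  a_2 = 9;  u_1 = (u_0 − 9)/13 = -3/5
  u_1 = -3/5;  a_3 = 2;  u_2 = (u_1 − 2)/13 = -1/5
  u_2 = -1/5;  a_4 = 5;  u_3 = (u_2 − 5)/13 = -2/5
Digits: (0, 0, 9, 2, 5).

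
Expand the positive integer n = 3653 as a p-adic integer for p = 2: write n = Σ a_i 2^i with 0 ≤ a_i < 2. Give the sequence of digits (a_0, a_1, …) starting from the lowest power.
(a_0, a_1, …) = (1, 0, 1, 0, 0, 0, 1, 0, 0, 1, 1, 1)

Repeated division by 2 gives the digits low-to-high: 3653 = 1 + 1·2^2 + 1·2^6 + 1·2^9 + 1·2^10 + 1·2^11. Digit sequence: (1, 0, 1, 0, 0, 0, 1, 0, 0, 1, 1, 1).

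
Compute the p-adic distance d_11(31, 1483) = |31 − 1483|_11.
d_11(31, 1483) = 1/121

Step 1 — x − y = 31 − 1483 = -1452. Step 2 — v_11(-1452) = 2 (factor: -1452 = −(11^2 · 12); the sign does not affect v_p). Step 3 — |x − y|_11 = 11^{-2} = 1/121.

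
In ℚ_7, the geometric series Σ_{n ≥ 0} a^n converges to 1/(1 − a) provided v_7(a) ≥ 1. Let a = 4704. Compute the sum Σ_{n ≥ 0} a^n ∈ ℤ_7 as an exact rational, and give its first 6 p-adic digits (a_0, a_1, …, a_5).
Σ a^n = 1/(1 − a) = -1/4703;  first 6 digits = (1, 0, 5, 6, 5, 0)

v_7(a) = 2 ≥ 1, so the series converges in ℤ_7 to 1/(1 − a) = 1/(1 − 4704) = -1/4703. Expand this rational in ℤ_7: compute digits iteratively via d_i = x_i mod 7, x_{i+1} = (x_i − d_i)/7. The first 6 digits are (1, 0, 5, 6, 5, 0).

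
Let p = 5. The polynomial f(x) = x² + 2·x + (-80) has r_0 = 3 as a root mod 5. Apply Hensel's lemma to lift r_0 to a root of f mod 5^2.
r_1 = 8 (mod 25)

Hensel: r_{i+1} = r_i − f(r_i)·(f′(r_i))^{-1} mod 5^{i+2}, f′(x) = 2x + 2. Iterate:
  r_0 = 3 (mod 5)
  r_1 = 8 (mod 25)
Final: r = 8 satisfies f(r) ≡ 0 mod 5^2.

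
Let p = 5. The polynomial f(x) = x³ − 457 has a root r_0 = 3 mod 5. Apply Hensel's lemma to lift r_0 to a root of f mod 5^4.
r_3 = 143 (mod 625)

Hensel: r_{i+1} = r_i − f(r_i)/f′(r_i) mod 5^{i+2}, where f′(x) = 3x². Iterate:
  r_0 = 3 (mod 5)
  r_1 = 18 (mod 25)
  r_2 = 18 (mod 125)
  r_3 = 143 (mod 625)
Final: r = 143 with f(r) ≡ 0 mod 5^4.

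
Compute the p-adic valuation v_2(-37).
v_2(-37) = 0

v_2(n) is the largest exponent k such that 2^k divides n. Factor out: -37 = -2^0 · 37. (Sign doesn't affect v_p.) So v_2(-37) = 0.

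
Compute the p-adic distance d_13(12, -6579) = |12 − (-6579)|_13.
d_13(12, -6579) = 1/2197

Step 1 — x − y = 12 − (-6579) = 6591. Step 2 — v_13(6591) = 3 (factor: 6591 = (13^3 · 3); the sign does not affect v_p). Step 3 — |x − y|_13 = 13^{-3} = 1/2197.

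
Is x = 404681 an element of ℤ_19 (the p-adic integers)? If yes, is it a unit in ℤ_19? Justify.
x ∈ ℤ_19 but not a unit; v_19(x) = 3 > 0

ℤ_19 = {x ∈ ℚ_19 : v_19(x) ≥ 0} and ℤ_19^× = {x ∈ ℤ_19 : v_19(x) = 0}. Here v_19(404681) = v_19(num) − v_19(den) = 3; compare against these criteria.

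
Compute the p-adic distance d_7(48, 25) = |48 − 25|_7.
d_7(48, 25) = 1

Step 1 — x − y = 48 − 25 = 23. Step 2 — v_7(23) = 0 (factor: 23 = (7^0 · 23); the sign does not affect v_p). Step 3 — |x − y|_7 = 7^{0} = 1.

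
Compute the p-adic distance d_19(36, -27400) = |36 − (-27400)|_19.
d_19(36, -27400) = 1/6859

Step 1 — x − y = 36 − (-27400) = 27436. Step 2 — v_19(27436) = 3 (factor: 27436 = (19^3 · 4); the sign does not affect v_p). Step 3 — |x − y|_19 = 19^{-3} = 1/6859.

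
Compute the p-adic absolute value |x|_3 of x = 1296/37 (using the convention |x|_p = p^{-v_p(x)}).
|1296/37|_3 = 1/81

Step 1 — compute v_3(x) by factoring powers of 3 out of the numerator and denominator: v_3(1296/37) = 4. Step 2 — apply |x|_p = p^{-v_p(x)} = 3^{-4} = 1/81.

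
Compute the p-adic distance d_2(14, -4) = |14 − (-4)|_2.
d_2(14, -4) = 1/2

Step 1 — x − y = 14 − (-4) = 18. Step 2 — v_2(18) = 1 (factor: 18 = (2^1 · 9); the sign does not affect v_p). Step 3 — |x − y|_2 = 2^{-1} = 1/2.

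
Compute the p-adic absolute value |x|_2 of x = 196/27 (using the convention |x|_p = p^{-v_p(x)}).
|196/27|_2 = 1/4

Step 1 — compute v_2(x) by factoring powers of 2 out of the numerator and denominator: v_2(196/27) = 2. Step 2 — apply |x|_p = p^{-v_p(x)} = 2^{-2} = 1/4.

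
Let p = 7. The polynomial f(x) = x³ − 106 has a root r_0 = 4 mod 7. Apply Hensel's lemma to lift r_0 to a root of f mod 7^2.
r_1 = 11 (mod 49)

Hensel: r_{i+1} = r_i − f(r_i)/f′(r_i) mod 7^{i+2}, where f′(x) = 3x². Iterate:
  r_0 = 4 (mod 7)
  r_1 = 11 (mod 49)
Final: r = 11 with f(r) ≡ 0 mod 7^2.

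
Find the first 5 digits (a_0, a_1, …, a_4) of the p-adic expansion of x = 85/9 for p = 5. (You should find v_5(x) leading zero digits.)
(a_0, …, a_4) = (0, 3, 2, 4, 3)

v_5(85/9) = 1, so a_0 = ... = a_0 = 0. Factor out: x = 5^1 · u with u = 17/9 a unit in ℤ_5. Expand u iteratively via a_{v+i} = u_i mod 5, u_{i+1} = (u_i − a_{v+i})/5:
  u_0 = 17/9;  a_1 = 3;  u_1 = (u_0 − 3)/5 = -2/9
  u_1 = -2/9;  a_2 = 2;  u_2 = (u_1 − 2)/5 = -4/9
  u_2 = -4/9;  a_3 = 4;  u_3 = (u_2 − 4)/5 = -8/9
  u_3 = -8/9;  a_4 = 3;  u_4 = (u_3 − 3)/5 = -7/9
Digits: (0, 3, 2, 4, 3).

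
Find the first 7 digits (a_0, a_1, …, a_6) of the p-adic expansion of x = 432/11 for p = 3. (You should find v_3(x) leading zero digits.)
(a_0, …, a_6) = (0, 0, 0, 2, 2, 2, 1)

v_3(432/11) = 3, so a_0 = ... = a_2 = 0. Factor out: x = 3^3 · u with u = 16/11 a unit in ℤ_3. Expand u iteratively via a_{v+i} = u_i mod 3, u_{i+1} = (u_i − a_{v+i})/3:
  u_0 = 16/11;  a_3 = 2;  u_1 = (u_0 − 2)/3 = -2/11
  u_1 = -2/11;  a_4 = 2;  u_2 = (u_1 − 2)/3 = -8/11
  u_2 = -8/11;  a_5 = 2;  u_3 = (u_2 − 2)/3 = -10/11
  u_3 = -10/11;  a_6 = 1;  u_4 = (u_3 − 1)/3 = -7/11
Digits: (0, 0, 0, 2, 2, 2, 1).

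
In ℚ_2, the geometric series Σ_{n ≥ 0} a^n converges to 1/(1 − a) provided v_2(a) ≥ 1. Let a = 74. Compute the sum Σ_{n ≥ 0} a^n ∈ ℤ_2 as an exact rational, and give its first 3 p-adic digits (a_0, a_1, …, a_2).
Σ a^n = 1/(1 − a) = -1/73;  first 3 digits = (1, 1, 1)

v_2(a) = 1 ≥ 1, so the series converges in ℤ_2 to 1/(1 − a) = 1/(1 − 74) = -1/73. Expand this rational in ℤ_2: compute digits iteratively via d_i = x_i mod 2, x_{i+1} = (x_i − d_i)/2. The first 3 digits are (1, 1, 1).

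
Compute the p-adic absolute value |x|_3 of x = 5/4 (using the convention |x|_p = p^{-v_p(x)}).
|5/4|_3 = 1

Step 1 — compute v_3(x) by factoring powers of 3 out of the numerator and denominator: v_3(5/4) = 0. Step 2 — apply |x|_p = p^{-v_p(x)} = 3^{0} = 1.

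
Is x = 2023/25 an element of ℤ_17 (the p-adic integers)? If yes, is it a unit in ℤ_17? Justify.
x ∈ ℤ_17 but not a unit; v_17(x) = 2 > 0

ℤ_17 = {x ∈ ℚ_17 : v_17(x) ≥ 0} and ℤ_17^× = {x ∈ ℤ_17 : v_17(x) = 0}. Here v_17(2023/25) = v_17(num) − v_17(den) = 2; compare against these criteria.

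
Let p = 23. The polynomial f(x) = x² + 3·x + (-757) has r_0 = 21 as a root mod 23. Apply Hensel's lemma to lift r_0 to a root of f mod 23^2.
r_1 = 297 (mod 529)

Hensel: r_{i+1} = r_i − f(r_i)·(f′(r_i))^{-1} mod 23^{i+2}, f′(x) = 2x + 3. Iterate:
  r_0 = 21 (mod 23)
  r_1 = 297 (mod 529)
Final: r = 297 satisfies f(r) ≡ 0 mod 23^2.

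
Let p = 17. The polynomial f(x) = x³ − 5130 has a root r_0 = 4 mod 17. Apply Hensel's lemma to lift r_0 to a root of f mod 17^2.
r_1 = 242 (mod 289)

Hensel: r_{i+1} = r_i − f(r_i)/f′(r_i) mod 17^{i+2}, where f′(x) = 3x². Iterate:
  r_0 = 4 (mod 17)
  r_1 = 242 (mod 289)
Final: r = 242 with f(r) ≡ 0 mod 17^2.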